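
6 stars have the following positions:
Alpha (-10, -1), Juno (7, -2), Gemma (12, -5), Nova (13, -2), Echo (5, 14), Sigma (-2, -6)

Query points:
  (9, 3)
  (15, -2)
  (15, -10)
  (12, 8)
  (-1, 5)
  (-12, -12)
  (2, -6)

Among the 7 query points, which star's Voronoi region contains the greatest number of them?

(9, 3) — d² to each: Alpha:377, Juno:29, Gemma:73, Nova:41, Echo:137, Sigma:202 → nearest is Juno
(15, -2) — d² to each: Alpha:626, Juno:64, Gemma:18, Nova:4, Echo:356, Sigma:305 → nearest is Nova
(15, -10) — d² to each: Alpha:706, Juno:128, Gemma:34, Nova:68, Echo:676, Sigma:305 → nearest is Gemma
(12, 8) — d² to each: Alpha:565, Juno:125, Gemma:169, Nova:101, Echo:85, Sigma:392 → nearest is Echo
(-1, 5) — d² to each: Alpha:117, Juno:113, Gemma:269, Nova:245, Echo:117, Sigma:122 → nearest is Juno
(-12, -12) — d² to each: Alpha:125, Juno:461, Gemma:625, Nova:725, Echo:965, Sigma:136 → nearest is Alpha
(2, -6) — d² to each: Alpha:169, Juno:41, Gemma:101, Nova:137, Echo:409, Sigma:16 → nearest is Sigma
Tally — Alpha:1, Juno:2, Gemma:1, Nova:1, Echo:1, Sigma:1. Juno captures the most (2).

Juno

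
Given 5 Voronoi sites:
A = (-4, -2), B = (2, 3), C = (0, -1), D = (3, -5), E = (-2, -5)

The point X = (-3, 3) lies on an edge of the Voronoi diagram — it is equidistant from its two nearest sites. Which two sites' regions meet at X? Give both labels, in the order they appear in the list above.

Squared distances from X to each site:
|XA|² = (-3−(-4))² + (3−(-2))² = 1 + 25 = 26
|XB|² = (-3−2)² + (3−3)² = 25 + 0 = 25
|XC|² = (-3−0)² + (3−(-1))² = 9 + 16 = 25
|XD|² = (-3−3)² + (3−(-5))² = 36 + 64 = 100
|XE|² = (-3−(-2))² + (3−(-5))² = 1 + 64 = 65
X is equidistant from B and C (both at squared distance 25), and every other site is strictly farther — so X lies on the B–C Voronoi edge.

B and C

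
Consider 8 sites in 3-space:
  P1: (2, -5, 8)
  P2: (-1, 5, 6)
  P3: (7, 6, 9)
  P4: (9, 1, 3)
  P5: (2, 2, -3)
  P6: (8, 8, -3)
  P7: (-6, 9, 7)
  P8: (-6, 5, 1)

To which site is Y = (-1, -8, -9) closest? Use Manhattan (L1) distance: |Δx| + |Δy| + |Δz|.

P5

d(Y,P1) = |-1−2| + |-8−(-5)| + |-9−8| = 3 + 3 + 17 = 23
d(Y,P2) = |-1−(-1)| + |-8−5| + |-9−6| = 0 + 13 + 15 = 28
d(Y,P3) = |-1−7| + |-8−6| + |-9−9| = 8 + 14 + 18 = 40
d(Y,P4) = |-1−9| + |-8−1| + |-9−3| = 10 + 9 + 12 = 31
d(Y,P5) = |-1−2| + |-8−2| + |-9−(-3)| = 3 + 10 + 6 = 19
d(Y,P6) = |-1−8| + |-8−8| + |-9−(-3)| = 9 + 16 + 6 = 31
d(Y,P7) = |-1−(-6)| + |-8−9| + |-9−7| = 5 + 17 + 16 = 38
d(Y,P8) = |-1−(-6)| + |-8−5| + |-9−1| = 5 + 13 + 10 = 28
The smallest is to P5, so Y lies in the Voronoi region of P5.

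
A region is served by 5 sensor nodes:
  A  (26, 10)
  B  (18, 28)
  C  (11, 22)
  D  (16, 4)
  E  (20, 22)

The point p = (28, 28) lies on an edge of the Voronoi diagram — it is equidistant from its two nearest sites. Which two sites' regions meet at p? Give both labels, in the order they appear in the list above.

B and E

Squared distances from p to each site:
|pA|² = (28−26)² + (28−10)² = 4 + 324 = 328
|pB|² = (28−18)² + (28−28)² = 100 + 0 = 100
|pC|² = (28−11)² + (28−22)² = 289 + 36 = 325
|pD|² = (28−16)² + (28−4)² = 144 + 576 = 720
|pE|² = (28−20)² + (28−22)² = 64 + 36 = 100
p is equidistant from B and E (both at squared distance 100), and every other site is strictly farther — so p lies on the B–E Voronoi edge.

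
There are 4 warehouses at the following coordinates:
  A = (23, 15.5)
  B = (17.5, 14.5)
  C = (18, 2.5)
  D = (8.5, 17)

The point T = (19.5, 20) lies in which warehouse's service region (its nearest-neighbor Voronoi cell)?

A

Squared Euclidean distances:
|TA|² = (19.5−23)² + (20−15.5)² = 12.25 + 20.25 = 32.5
|TB|² = (19.5−17.5)² + (20−14.5)² = 4 + 30.25 = 34.25
|TC|² = (19.5−18)² + (20−2.5)² = 2.25 + 306.25 = 308.5
|TD|² = (19.5−8.5)² + (20−17)² = 121 + 9 = 130
A is nearest.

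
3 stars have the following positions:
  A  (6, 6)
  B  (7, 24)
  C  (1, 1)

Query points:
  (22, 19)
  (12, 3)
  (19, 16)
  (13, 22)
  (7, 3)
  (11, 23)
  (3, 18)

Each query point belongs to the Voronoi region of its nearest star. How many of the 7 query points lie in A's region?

2

(22, 19) — d² to each: A:425, B:250, C:765 → nearest is B
(12, 3) — d² to each: A:45, B:466, C:125 → nearest is A
(19, 16) — d² to each: A:269, B:208, C:549 → nearest is B
(13, 22) — d² to each: A:305, B:40, C:585 → nearest is B
(7, 3) — d² to each: A:10, B:441, C:40 → nearest is A
(11, 23) — d² to each: A:314, B:17, C:584 → nearest is B
(3, 18) — d² to each: A:153, B:52, C:293 → nearest is B
2 of the 7 points have A as nearest.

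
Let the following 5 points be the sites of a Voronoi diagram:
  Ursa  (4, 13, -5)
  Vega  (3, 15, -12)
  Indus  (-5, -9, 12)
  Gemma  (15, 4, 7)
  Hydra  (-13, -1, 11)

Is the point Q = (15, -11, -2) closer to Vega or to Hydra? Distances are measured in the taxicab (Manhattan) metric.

d(Q, Vega) = |15−3| + |-11−15| + |-2−(-12)| = 12 + 26 + 10 = 48
d(Q, Hydra) = |15−(-13)| + |-11−(-1)| + |-2−11| = 28 + 10 + 13 = 51
48 < 51, so Vega is closer.

Vega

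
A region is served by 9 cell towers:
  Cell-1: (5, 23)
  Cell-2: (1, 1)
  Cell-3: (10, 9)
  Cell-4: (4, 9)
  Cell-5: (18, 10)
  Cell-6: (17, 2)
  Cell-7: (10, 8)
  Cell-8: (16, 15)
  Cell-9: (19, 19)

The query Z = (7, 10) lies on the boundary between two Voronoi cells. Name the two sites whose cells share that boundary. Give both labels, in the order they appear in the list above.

Cell-3 and Cell-4

Squared distances from Z to each site:
d²(Z, Cell-1) = (7−5)² + (10−23)² = 4 + 169 = 173
d²(Z, Cell-2) = (7−1)² + (10−1)² = 36 + 81 = 117
d²(Z, Cell-3) = (7−10)² + (10−9)² = 9 + 1 = 10
d²(Z, Cell-4) = (7−4)² + (10−9)² = 9 + 1 = 10
d²(Z, Cell-5) = (7−18)² + (10−10)² = 121 + 0 = 121
d²(Z, Cell-6) = (7−17)² + (10−2)² = 100 + 64 = 164
d²(Z, Cell-7) = (7−10)² + (10−8)² = 9 + 4 = 13
d²(Z, Cell-8) = (7−16)² + (10−15)² = 81 + 25 = 106
d²(Z, Cell-9) = (7−19)² + (10−19)² = 144 + 81 = 225
Z is equidistant from Cell-3 and Cell-4 (both at squared distance 10), and every other site is strictly farther — so Z lies on the Cell-3–Cell-4 Voronoi edge.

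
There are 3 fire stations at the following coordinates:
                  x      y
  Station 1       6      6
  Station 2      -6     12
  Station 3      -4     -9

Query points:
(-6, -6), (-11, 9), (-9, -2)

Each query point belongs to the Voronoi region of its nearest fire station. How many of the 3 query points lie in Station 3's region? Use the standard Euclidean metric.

(-6, -6) — d² to each: Station 1:288, Station 2:324, Station 3:13 → nearest is Station 3
(-11, 9) — d² to each: Station 1:298, Station 2:34, Station 3:373 → nearest is Station 2
(-9, -2) — d² to each: Station 1:289, Station 2:205, Station 3:74 → nearest is Station 3
2 of the 3 points have Station 3 as nearest.

2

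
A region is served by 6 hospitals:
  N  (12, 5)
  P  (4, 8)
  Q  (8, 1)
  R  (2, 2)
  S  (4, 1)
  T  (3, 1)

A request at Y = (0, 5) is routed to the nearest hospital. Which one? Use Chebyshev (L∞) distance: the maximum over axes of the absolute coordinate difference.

R

d(Y,N) = max(12, 0) = 12
d(Y,P) = max(4, 3) = 4
d(Y,Q) = max(8, 4) = 8
d(Y,R) = max(2, 3) = 3
d(Y,S) = max(4, 4) = 4
d(Y,T) = max(3, 4) = 4
The smallest is to R, so Y lies in the Voronoi region of R.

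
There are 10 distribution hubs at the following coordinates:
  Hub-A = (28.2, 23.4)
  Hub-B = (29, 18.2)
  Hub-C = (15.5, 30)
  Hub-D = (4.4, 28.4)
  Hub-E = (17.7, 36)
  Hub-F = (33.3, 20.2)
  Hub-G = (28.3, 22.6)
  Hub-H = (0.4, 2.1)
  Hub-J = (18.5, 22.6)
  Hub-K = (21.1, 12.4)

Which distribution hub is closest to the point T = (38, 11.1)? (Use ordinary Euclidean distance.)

Since √ is increasing, it suffices to compare squared distances:
d²(T, Hub-A) = (38−28.2)² + (11.1−23.4)² = 96.04 + 151.29 = 247.33
d²(T, Hub-B) = (38−29)² + (11.1−18.2)² = 81 + 50.41 = 131.41
d²(T, Hub-C) = (38−15.5)² + (11.1−30)² = 506.25 + 357.21 = 863.46
d²(T, Hub-D) = (38−4.4)² + (11.1−28.4)² = 1128.96 + 299.29 = 1428.25
d²(T, Hub-E) = (38−17.7)² + (11.1−36)² = 412.09 + 620.01 = 1032.1
d²(T, Hub-F) = (38−33.3)² + (11.1−20.2)² = 22.09 + 82.81 = 104.9
d²(T, Hub-G) = (38−28.3)² + (11.1−22.6)² = 94.09 + 132.25 = 226.34
d²(T, Hub-H) = (38−0.4)² + (11.1−2.1)² = 1413.76 + 81 = 1494.76
d²(T, Hub-J) = (38−18.5)² + (11.1−22.6)² = 380.25 + 132.25 = 512.5
d²(T, Hub-K) = (38−21.1)² + (11.1−12.4)² = 285.61 + 1.69 = 287.3
Hub-F is nearest.

Hub-F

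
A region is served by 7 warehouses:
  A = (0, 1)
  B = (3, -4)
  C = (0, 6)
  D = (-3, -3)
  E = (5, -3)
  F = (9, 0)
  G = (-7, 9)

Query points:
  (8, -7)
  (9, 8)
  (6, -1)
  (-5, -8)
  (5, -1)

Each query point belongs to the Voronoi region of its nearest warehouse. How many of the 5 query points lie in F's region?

1

(8, -7) — d² to each: A:128, B:34, C:233, D:137, E:25, F:50, G:481 → nearest is E
(9, 8) — d² to each: A:130, B:180, C:85, D:265, E:137, F:64, G:257 → nearest is F
(6, -1) — d² to each: A:40, B:18, C:85, D:85, E:5, F:10, G:269 → nearest is E
(-5, -8) — d² to each: A:106, B:80, C:221, D:29, E:125, F:260, G:293 → nearest is D
(5, -1) — d² to each: A:29, B:13, C:74, D:68, E:4, F:17, G:244 → nearest is E
1 of the 5 points has F as nearest.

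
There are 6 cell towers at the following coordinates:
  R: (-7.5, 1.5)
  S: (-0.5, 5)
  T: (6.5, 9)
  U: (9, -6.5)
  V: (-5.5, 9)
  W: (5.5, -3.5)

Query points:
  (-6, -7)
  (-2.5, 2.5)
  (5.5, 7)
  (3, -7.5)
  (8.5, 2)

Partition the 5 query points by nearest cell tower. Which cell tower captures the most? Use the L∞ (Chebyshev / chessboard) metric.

(-6, -7) — d to each: R:8.5, S:12, T:16, U:15, V:16, W:11.5 → nearest is R
(-2.5, 2.5) — d to each: R:5, S:2.5, T:9, U:11.5, V:6.5, W:8 → nearest is S
(5.5, 7) — d to each: R:13, S:6, T:2, U:13.5, V:11, W:10.5 → nearest is T
(3, -7.5) — d to each: R:10.5, S:12.5, T:16.5, U:6, V:16.5, W:4 → nearest is W
(8.5, 2) — d to each: R:16, S:9, T:7, U:8.5, V:14, W:5.5 → nearest is W
Tally — R:1, S:1, T:1, W:2. W captures the most (2).

W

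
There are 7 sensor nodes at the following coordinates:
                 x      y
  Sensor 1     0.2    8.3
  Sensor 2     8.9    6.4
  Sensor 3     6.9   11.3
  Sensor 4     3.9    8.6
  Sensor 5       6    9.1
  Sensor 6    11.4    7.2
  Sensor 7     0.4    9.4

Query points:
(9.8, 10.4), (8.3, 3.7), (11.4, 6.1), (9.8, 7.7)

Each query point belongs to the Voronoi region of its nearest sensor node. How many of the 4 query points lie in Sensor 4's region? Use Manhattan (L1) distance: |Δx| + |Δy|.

(9.8, 10.4) — d to each: Sensor 1:11.7, Sensor 2:4.9, Sensor 3:3.8, Sensor 4:7.7, Sensor 5:5.1, Sensor 6:4.8, Sensor 7:10.4 → nearest is Sensor 3
(8.3, 3.7) — d to each: Sensor 1:12.7, Sensor 2:3.3, Sensor 3:9, Sensor 4:9.3, Sensor 5:7.7, Sensor 6:6.6, Sensor 7:13.6 → nearest is Sensor 2
(11.4, 6.1) — d to each: Sensor 1:13.4, Sensor 2:2.8, Sensor 3:9.7, Sensor 4:10, Sensor 5:8.4, Sensor 6:1.1, Sensor 7:14.3 → nearest is Sensor 6
(9.8, 7.7) — d to each: Sensor 1:10.2, Sensor 2:2.2, Sensor 3:6.5, Sensor 4:6.8, Sensor 5:5.2, Sensor 6:2.1, Sensor 7:11.1 → nearest is Sensor 6
0 of the 4 points have Sensor 4 as nearest.

0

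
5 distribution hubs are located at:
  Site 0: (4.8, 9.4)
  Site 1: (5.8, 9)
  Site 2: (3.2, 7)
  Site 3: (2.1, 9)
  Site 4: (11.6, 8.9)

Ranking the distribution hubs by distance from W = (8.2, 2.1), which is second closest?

Site 1

Squared Euclidean distances:
d²(W, Site 0) = (8.2−4.8)² + (2.1−9.4)² = 11.56 + 53.29 = 64.85
d²(W, Site 1) = (8.2−5.8)² + (2.1−9)² = 5.76 + 47.61 = 53.37
d²(W, Site 2) = (8.2−3.2)² + (2.1−7)² = 25 + 24.01 = 49.01
d²(W, Site 3) = (8.2−2.1)² + (2.1−9)² = 37.21 + 47.61 = 84.82
d²(W, Site 4) = (8.2−11.6)² + (2.1−8.9)² = 11.56 + 46.24 = 57.8
Sorted ascending: Site 2, Site 1, Site 4, … — the second-nearest is Site 1.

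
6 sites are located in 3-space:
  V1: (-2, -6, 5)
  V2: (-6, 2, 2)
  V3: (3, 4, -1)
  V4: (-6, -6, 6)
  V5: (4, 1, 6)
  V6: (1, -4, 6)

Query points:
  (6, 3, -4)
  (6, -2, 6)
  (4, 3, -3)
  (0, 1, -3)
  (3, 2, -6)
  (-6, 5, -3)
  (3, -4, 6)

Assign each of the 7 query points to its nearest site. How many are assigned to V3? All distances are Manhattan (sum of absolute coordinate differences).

4

(6, 3, -4) — d to each: V1:26, V2:19, V3:7, V4:31, V5:14, V6:22 → nearest is V3
(6, -2, 6) — d to each: V1:13, V2:20, V3:16, V4:16, V5:5, V6:7 → nearest is V5
(4, 3, -3) — d to each: V1:23, V2:16, V3:4, V4:28, V5:11, V6:19 → nearest is V3
(0, 1, -3) — d to each: V1:17, V2:12, V3:8, V4:22, V5:13, V6:15 → nearest is V3
(3, 2, -6) — d to each: V1:24, V2:17, V3:7, V4:29, V5:14, V6:20 → nearest is V3
(-6, 5, -3) — d to each: V1:23, V2:8, V3:12, V4:20, V5:23, V6:25 → nearest is V2
(3, -4, 6) — d to each: V1:8, V2:19, V3:15, V4:11, V5:6, V6:2 → nearest is V6
4 of the 7 points have V3 as nearest.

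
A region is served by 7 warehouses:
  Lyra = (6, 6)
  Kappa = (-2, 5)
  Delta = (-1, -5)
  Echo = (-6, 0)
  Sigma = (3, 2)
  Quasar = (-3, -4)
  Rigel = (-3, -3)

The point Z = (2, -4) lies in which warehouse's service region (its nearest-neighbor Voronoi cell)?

Delta

Squared Euclidean distances:
d²(Z, Lyra) = (2−6)² + (-4−6)² = 16 + 100 = 116
d²(Z, Kappa) = (2−(-2))² + (-4−5)² = 16 + 81 = 97
d²(Z, Delta) = (2−(-1))² + (-4−(-5))² = 9 + 1 = 10
d²(Z, Echo) = (2−(-6))² + (-4−0)² = 64 + 16 = 80
d²(Z, Sigma) = (2−3)² + (-4−2)² = 1 + 36 = 37
d²(Z, Quasar) = (2−(-3))² + (-4−(-4))² = 25 + 0 = 25
d²(Z, Rigel) = (2−(-3))² + (-4−(-3))² = 25 + 1 = 26
Delta is nearest.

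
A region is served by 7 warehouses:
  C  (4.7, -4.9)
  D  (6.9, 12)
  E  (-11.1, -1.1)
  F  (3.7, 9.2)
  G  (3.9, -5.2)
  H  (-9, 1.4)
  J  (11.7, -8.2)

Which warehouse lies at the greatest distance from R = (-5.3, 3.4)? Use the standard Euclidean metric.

Compare squared distances (the ordering matches that of the actual distances):
|RC|² = (-5.3−4.7)² + (3.4−(-4.9))² = 100 + 68.89 = 168.89
|RD|² = (-5.3−6.9)² + (3.4−12)² = 148.84 + 73.96 = 222.8
|RE|² = (-5.3−(-11.1))² + (3.4−(-1.1))² = 33.64 + 20.25 = 53.89
|RF|² = (-5.3−3.7)² + (3.4−9.2)² = 81 + 33.64 = 114.64
|RG|² = (-5.3−3.9)² + (3.4−(-5.2))² = 84.64 + 73.96 = 158.6
|RH|² = (-5.3−(-9))² + (3.4−1.4)² = 13.69 + 4 = 17.69
|RJ|² = (-5.3−11.7)² + (3.4−(-8.2))² = 289 + 134.56 = 423.56
The largest is to J.

J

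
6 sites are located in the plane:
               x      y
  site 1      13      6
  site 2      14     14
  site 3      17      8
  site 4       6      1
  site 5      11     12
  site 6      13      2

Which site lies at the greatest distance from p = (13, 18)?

Since √ is increasing, it suffices to compare squared distances:
d²(p, site 1) = (13−13)² + (18−6)² = 0 + 144 = 144
d²(p, site 2) = (13−14)² + (18−14)² = 1 + 16 = 17
d²(p, site 3) = (13−17)² + (18−8)² = 16 + 100 = 116
d²(p, site 4) = (13−6)² + (18−1)² = 49 + 289 = 338
d²(p, site 5) = (13−11)² + (18−12)² = 4 + 36 = 40
d²(p, site 6) = (13−13)² + (18−2)² = 0 + 256 = 256
The largest is to site 4.

site 4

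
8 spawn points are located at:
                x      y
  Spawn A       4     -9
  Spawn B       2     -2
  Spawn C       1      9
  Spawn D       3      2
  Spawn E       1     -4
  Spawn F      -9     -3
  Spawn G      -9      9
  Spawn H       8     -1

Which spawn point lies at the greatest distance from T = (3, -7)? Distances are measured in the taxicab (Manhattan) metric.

d(T, Spawn A) = |3−4| + |-7−(-9)| = 1 + 2 = 3
d(T, Spawn B) = |3−2| + |-7−(-2)| = 1 + 5 = 6
d(T, Spawn C) = |3−1| + |-7−9| = 2 + 16 = 18
d(T, Spawn D) = |3−3| + |-7−2| = 0 + 9 = 9
d(T, Spawn E) = |3−1| + |-7−(-4)| = 2 + 3 = 5
d(T, Spawn F) = |3−(-9)| + |-7−(-3)| = 12 + 4 = 16
d(T, Spawn G) = |3−(-9)| + |-7−9| = 12 + 16 = 28
d(T, Spawn H) = |3−8| + |-7−(-1)| = 5 + 6 = 11
The largest is to Spawn G.

Spawn G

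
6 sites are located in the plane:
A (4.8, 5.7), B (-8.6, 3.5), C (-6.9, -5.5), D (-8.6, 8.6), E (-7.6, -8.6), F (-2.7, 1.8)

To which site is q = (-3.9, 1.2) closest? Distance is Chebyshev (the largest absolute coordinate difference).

d(q,A) = max(8.7, 4.5) = 8.7
d(q,B) = max(4.7, 2.3) = 4.7
d(q,C) = max(3, 6.7) = 6.7
d(q,D) = max(4.7, 7.4) = 7.4
d(q,E) = max(3.7, 9.8) = 9.8
d(q,F) = max(1.2, 0.6) = 1.2
The smallest is to F, so q lies in the Voronoi region of F.

F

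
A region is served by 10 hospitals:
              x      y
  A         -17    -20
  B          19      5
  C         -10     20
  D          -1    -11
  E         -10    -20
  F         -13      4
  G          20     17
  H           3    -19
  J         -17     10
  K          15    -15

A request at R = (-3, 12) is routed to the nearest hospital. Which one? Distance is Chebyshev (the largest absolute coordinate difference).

C

d(R,A) = max(14, 32) = 32
d(R,B) = max(22, 7) = 22
d(R,C) = max(7, 8) = 8
d(R,D) = max(2, 23) = 23
d(R,E) = max(7, 32) = 32
d(R,F) = max(10, 8) = 10
d(R,G) = max(23, 5) = 23
d(R,H) = max(6, 31) = 31
d(R,J) = max(14, 2) = 14
d(R,K) = max(18, 27) = 27
C is nearest.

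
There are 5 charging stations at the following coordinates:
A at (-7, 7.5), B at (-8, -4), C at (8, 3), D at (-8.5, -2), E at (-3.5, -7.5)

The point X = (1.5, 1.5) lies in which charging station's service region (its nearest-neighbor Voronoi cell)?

C

Squared Euclidean distances:
|XA|² = (1.5−(-7))² + (1.5−7.5)² = 72.25 + 36 = 108.25
|XB|² = (1.5−(-8))² + (1.5−(-4))² = 90.25 + 30.25 = 120.5
|XC|² = (1.5−8)² + (1.5−3)² = 42.25 + 2.25 = 44.5
|XD|² = (1.5−(-8.5))² + (1.5−(-2))² = 100 + 12.25 = 112.25
|XE|² = (1.5−(-3.5))² + (1.5−(-7.5))² = 25 + 81 = 106
Minimum is at C.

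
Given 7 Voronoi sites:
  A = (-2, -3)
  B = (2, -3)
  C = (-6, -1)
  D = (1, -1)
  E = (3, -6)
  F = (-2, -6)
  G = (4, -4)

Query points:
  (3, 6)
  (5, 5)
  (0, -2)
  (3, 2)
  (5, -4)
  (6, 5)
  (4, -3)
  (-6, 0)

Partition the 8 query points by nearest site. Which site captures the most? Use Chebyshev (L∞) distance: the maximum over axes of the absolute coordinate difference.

D

(3, 6) — d to each: A:9, B:9, C:9, D:7, E:12, F:12, G:10 → nearest is D
(5, 5) — d to each: A:8, B:8, C:11, D:6, E:11, F:11, G:9 → nearest is D
(0, -2) — d to each: A:2, B:2, C:6, D:1, E:4, F:4, G:4 → nearest is D
(3, 2) — d to each: A:5, B:5, C:9, D:3, E:8, F:8, G:6 → nearest is D
(5, -4) — d to each: A:7, B:3, C:11, D:4, E:2, F:7, G:1 → nearest is G
(6, 5) — d to each: A:8, B:8, C:12, D:6, E:11, F:11, G:9 → nearest is D
(4, -3) — d to each: A:6, B:2, C:10, D:3, E:3, F:6, G:1 → nearest is G
(-6, 0) — d to each: A:4, B:8, C:1, D:7, E:9, F:6, G:10 → nearest is C
Tally — C:1, D:5, G:2. D captures the most (5).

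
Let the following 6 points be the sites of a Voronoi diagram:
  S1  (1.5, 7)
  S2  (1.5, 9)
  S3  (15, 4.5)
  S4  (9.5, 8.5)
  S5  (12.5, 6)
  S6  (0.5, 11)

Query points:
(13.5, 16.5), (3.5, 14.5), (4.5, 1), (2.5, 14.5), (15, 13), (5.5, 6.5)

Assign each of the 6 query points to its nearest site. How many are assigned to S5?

0

(13.5, 16.5) — d² to each: S1:234.25, S2:200.25, S3:146.25, S4:80, S5:111.25, S6:199.25 → nearest is S4
(3.5, 14.5) — d² to each: S1:60.25, S2:34.25, S3:232.25, S4:72, S5:153.25, S6:21.25 → nearest is S6
(4.5, 1) — d² to each: S1:45, S2:73, S3:122.5, S4:81.25, S5:89, S6:116 → nearest is S1
(2.5, 14.5) — d² to each: S1:57.25, S2:31.25, S3:256.25, S4:85, S5:172.25, S6:16.25 → nearest is S6
(15, 13) — d² to each: S1:218.25, S2:198.25, S3:72.25, S4:50.5, S5:55.25, S6:214.25 → nearest is S4
(5.5, 6.5) — d² to each: S1:16.25, S2:22.25, S3:94.25, S4:20, S5:49.25, S6:45.25 → nearest is S1
0 of the 6 points have S5 as nearest.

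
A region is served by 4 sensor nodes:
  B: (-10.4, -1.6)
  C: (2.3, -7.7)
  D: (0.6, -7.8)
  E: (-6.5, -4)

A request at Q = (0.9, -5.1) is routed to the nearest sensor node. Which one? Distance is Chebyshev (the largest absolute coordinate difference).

d(Q,B) = max(11.3, 3.5) = 11.3
d(Q,C) = max(1.4, 2.6) = 2.6
d(Q,D) = max(0.3, 2.7) = 2.7
d(Q,E) = max(7.4, 1.1) = 7.4
Minimum is at C.

C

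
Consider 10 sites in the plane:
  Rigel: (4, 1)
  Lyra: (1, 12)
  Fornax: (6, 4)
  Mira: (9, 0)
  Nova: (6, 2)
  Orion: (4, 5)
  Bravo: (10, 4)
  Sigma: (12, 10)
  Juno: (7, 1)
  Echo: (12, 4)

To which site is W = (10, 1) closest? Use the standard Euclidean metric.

Mira

Compare squared distances (the ordering matches that of the actual distances):
d²(W, Rigel) = (10−4)² + (1−1)² = 36 + 0 = 36
d²(W, Lyra) = (10−1)² + (1−12)² = 81 + 121 = 202
d²(W, Fornax) = (10−6)² + (1−4)² = 16 + 9 = 25
d²(W, Mira) = (10−9)² + (1−0)² = 1 + 1 = 2
d²(W, Nova) = (10−6)² + (1−2)² = 16 + 1 = 17
d²(W, Orion) = (10−4)² + (1−5)² = 36 + 16 = 52
d²(W, Bravo) = (10−10)² + (1−4)² = 0 + 9 = 9
d²(W, Sigma) = (10−12)² + (1−10)² = 4 + 81 = 85
d²(W, Juno) = (10−7)² + (1−1)² = 9 + 0 = 9
d²(W, Echo) = (10−12)² + (1−4)² = 4 + 9 = 13
The smallest is to Mira, so W lies in the Voronoi region of Mira.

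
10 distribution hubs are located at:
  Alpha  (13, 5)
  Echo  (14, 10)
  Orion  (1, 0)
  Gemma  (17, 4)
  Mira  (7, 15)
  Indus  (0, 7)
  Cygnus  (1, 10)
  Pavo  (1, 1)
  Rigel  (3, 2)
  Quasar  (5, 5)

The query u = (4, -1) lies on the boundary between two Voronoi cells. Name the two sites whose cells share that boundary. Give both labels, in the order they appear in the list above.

Orion and Rigel

Squared distances from u to each site:
d²(u, Alpha) = (4−13)² + (-1−5)² = 81 + 36 = 117
d²(u, Echo) = (4−14)² + (-1−10)² = 100 + 121 = 221
d²(u, Orion) = (4−1)² + (-1−0)² = 9 + 1 = 10
d²(u, Gemma) = (4−17)² + (-1−4)² = 169 + 25 = 194
d²(u, Mira) = (4−7)² + (-1−15)² = 9 + 256 = 265
d²(u, Indus) = (4−0)² + (-1−7)² = 16 + 64 = 80
d²(u, Cygnus) = (4−1)² + (-1−10)² = 9 + 121 = 130
d²(u, Pavo) = (4−1)² + (-1−1)² = 9 + 4 = 13
d²(u, Rigel) = (4−3)² + (-1−2)² = 1 + 9 = 10
d²(u, Quasar) = (4−5)² + (-1−5)² = 1 + 36 = 37
u is equidistant from Orion and Rigel (both at squared distance 10), and every other site is strictly farther — so u lies on the Orion–Rigel Voronoi edge.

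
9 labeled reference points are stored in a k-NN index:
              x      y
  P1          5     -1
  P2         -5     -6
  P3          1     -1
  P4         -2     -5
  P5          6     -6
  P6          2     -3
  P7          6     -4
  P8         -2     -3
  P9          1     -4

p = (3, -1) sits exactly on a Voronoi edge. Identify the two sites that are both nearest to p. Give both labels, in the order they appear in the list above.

P1 and P3

Squared distances from p to each site:
|pP1|² = 4 + 0 = 4
|pP2|² = 64 + 25 = 89
|pP3|² = 4 + 0 = 4
|pP4|² = 25 + 16 = 41
|pP5|² = 9 + 25 = 34
|pP6|² = 1 + 4 = 5
|pP7|² = 9 + 9 = 18
|pP8|² = 25 + 4 = 29
|pP9|² = 4 + 9 = 13
p is equidistant from P1 and P3 (both at squared distance 4), and every other site is strictly farther — so p lies on the P1–P3 Voronoi edge.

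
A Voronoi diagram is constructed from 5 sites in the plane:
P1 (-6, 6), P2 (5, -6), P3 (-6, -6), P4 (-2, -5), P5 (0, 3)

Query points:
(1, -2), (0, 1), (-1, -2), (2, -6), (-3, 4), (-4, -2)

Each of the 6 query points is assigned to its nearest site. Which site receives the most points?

(1, -2) — d² to each: P1:113, P2:32, P3:65, P4:18, P5:26 → nearest is P4
(0, 1) — d² to each: P1:61, P2:74, P3:85, P4:40, P5:4 → nearest is P5
(-1, -2) — d² to each: P1:89, P2:52, P3:41, P4:10, P5:26 → nearest is P4
(2, -6) — d² to each: P1:208, P2:9, P3:64, P4:17, P5:85 → nearest is P2
(-3, 4) — d² to each: P1:13, P2:164, P3:109, P4:82, P5:10 → nearest is P5
(-4, -2) — d² to each: P1:68, P2:97, P3:20, P4:13, P5:41 → nearest is P4
Tally — P2:1, P4:3, P5:2. P4 captures the most (3).

P4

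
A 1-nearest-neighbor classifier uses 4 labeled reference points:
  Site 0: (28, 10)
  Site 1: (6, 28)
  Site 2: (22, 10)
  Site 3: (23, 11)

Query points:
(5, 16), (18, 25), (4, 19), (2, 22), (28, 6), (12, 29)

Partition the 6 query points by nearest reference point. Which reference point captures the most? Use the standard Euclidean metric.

(5, 16) — d² to each: Site 0:565, Site 1:145, Site 2:325, Site 3:349 → nearest is Site 1
(18, 25) — d² to each: Site 0:325, Site 1:153, Site 2:241, Site 3:221 → nearest is Site 1
(4, 19) — d² to each: Site 0:657, Site 1:85, Site 2:405, Site 3:425 → nearest is Site 1
(2, 22) — d² to each: Site 0:820, Site 1:52, Site 2:544, Site 3:562 → nearest is Site 1
(28, 6) — d² to each: Site 0:16, Site 1:968, Site 2:52, Site 3:50 → nearest is Site 0
(12, 29) — d² to each: Site 0:617, Site 1:37, Site 2:461, Site 3:445 → nearest is Site 1
Tally — Site 0:1, Site 1:5. Site 1 captures the most (5).

Site 1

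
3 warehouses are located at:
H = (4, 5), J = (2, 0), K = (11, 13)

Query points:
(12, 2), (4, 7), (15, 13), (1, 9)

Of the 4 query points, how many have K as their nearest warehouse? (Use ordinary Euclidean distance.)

(12, 2) — d² to each: H:73, J:104, K:122 → nearest is H
(4, 7) — d² to each: H:4, J:53, K:85 → nearest is H
(15, 13) — d² to each: H:185, J:338, K:16 → nearest is K
(1, 9) — d² to each: H:25, J:82, K:116 → nearest is H
1 of the 4 points has K as nearest.

1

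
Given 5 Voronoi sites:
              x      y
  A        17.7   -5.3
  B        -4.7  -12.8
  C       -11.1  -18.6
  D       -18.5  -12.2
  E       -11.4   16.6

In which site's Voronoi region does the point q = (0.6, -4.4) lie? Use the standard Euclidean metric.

Since √ is increasing, it suffices to compare squared distances:
|qA|² = (0.6−17.7)² + (-4.4−(-5.3))² = 292.41 + 0.81 = 293.22
|qB|² = (0.6−(-4.7))² + (-4.4−(-12.8))² = 28.09 + 70.56 = 98.65
|qC|² = (0.6−(-11.1))² + (-4.4−(-18.6))² = 136.89 + 201.64 = 338.53
|qD|² = (0.6−(-18.5))² + (-4.4−(-12.2))² = 364.81 + 60.84 = 425.65
|qE|² = (0.6−(-11.4))² + (-4.4−16.6)² = 144 + 441 = 585
B is nearest.

B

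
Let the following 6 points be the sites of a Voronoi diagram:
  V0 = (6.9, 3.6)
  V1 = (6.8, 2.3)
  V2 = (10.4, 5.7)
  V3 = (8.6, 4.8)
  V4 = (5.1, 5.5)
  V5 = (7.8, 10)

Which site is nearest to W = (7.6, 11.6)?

V5

Since √ is increasing, it suffices to compare squared distances:
|WV0|² = 0.49 + 64 = 64.49
|WV1|² = 0.64 + 86.49 = 87.13
|WV2|² = 7.84 + 34.81 = 42.65
|WV3|² = 1 + 46.24 = 47.24
|WV4|² = 6.25 + 37.21 = 43.46
|WV5|² = 0.04 + 2.56 = 2.6
The smallest is to V5, so W lies in the Voronoi region of V5.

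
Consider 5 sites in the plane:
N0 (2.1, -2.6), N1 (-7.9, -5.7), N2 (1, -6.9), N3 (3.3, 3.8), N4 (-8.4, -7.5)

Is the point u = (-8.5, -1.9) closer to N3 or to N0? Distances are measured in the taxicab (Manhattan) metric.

d(u,N3) = |-8.5−3.3| + |-1.9−3.8| = 11.8 + 5.7 = 17.5
d(u,N0) = |-8.5−2.1| + |-1.9−(-2.6)| = 10.6 + 0.7 = 11.3
17.5 > 11.3, so N0 is closer.

N0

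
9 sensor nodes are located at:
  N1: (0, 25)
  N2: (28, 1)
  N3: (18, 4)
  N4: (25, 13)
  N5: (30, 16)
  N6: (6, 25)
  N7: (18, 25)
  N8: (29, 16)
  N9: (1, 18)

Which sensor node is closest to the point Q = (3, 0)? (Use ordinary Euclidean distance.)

Compare squared distances (the ordering matches that of the actual distances):
|QN1|² = (3−0)² + (0−25)² = 9 + 625 = 634
|QN2|² = (3−28)² + (0−1)² = 625 + 1 = 626
|QN3|² = (3−18)² + (0−4)² = 225 + 16 = 241
|QN4|² = (3−25)² + (0−13)² = 484 + 169 = 653
|QN5|² = (3−30)² + (0−16)² = 729 + 256 = 985
|QN6|² = (3−6)² + (0−25)² = 9 + 625 = 634
|QN7|² = (3−18)² + (0−25)² = 225 + 625 = 850
|QN8|² = (3−29)² + (0−16)² = 676 + 256 = 932
|QN9|² = (3−1)² + (0−18)² = 4 + 324 = 328
N3 is nearest.

N3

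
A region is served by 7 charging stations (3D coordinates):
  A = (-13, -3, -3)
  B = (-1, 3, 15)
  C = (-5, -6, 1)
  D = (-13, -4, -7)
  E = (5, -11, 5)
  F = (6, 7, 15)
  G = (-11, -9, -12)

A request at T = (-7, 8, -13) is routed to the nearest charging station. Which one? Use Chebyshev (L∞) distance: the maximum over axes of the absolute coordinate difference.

d(T,A) = max(6, 11, 10) = 11
d(T,B) = max(6, 5, 28) = 28
d(T,C) = max(2, 14, 14) = 14
d(T,D) = max(6, 12, 6) = 12
d(T,E) = max(12, 19, 18) = 19
d(T,F) = max(13, 1, 28) = 28
d(T,G) = max(4, 17, 1) = 17
A is nearest.

A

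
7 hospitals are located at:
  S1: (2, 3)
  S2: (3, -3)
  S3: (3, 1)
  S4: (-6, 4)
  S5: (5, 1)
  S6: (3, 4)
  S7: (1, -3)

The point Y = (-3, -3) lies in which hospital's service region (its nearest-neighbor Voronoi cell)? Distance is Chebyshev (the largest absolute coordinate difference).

S7

d(Y,S1) = max(5, 6) = 6
d(Y,S2) = max(6, 0) = 6
d(Y,S3) = max(6, 4) = 6
d(Y,S4) = max(3, 7) = 7
d(Y,S5) = max(8, 4) = 8
d(Y,S6) = max(6, 7) = 7
d(Y,S7) = max(4, 0) = 4
The smallest is to S7, so Y lies in the Voronoi region of S7.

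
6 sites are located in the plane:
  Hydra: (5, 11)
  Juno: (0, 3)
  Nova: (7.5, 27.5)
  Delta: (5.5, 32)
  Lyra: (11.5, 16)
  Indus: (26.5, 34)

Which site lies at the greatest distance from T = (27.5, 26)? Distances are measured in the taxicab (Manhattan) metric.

Juno

d(T, Hydra) = |27.5−5| + |26−11| = 22.5 + 15 = 37.5
d(T, Juno) = |27.5−0| + |26−3| = 27.5 + 23 = 50.5
d(T, Nova) = |27.5−7.5| + |26−27.5| = 20 + 1.5 = 21.5
d(T, Delta) = |27.5−5.5| + |26−32| = 22 + 6 = 28
d(T, Lyra) = |27.5−11.5| + |26−16| = 16 + 10 = 26
d(T, Indus) = |27.5−26.5| + |26−34| = 1 + 8 = 9
The largest is to Juno.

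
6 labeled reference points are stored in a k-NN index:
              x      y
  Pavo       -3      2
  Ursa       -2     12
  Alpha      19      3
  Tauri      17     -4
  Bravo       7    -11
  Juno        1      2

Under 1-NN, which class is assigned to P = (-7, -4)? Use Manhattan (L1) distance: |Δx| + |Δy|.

Pavo

d(P, Pavo) = 4 + 6 = 10
d(P, Ursa) = 5 + 16 = 21
d(P, Alpha) = 26 + 7 = 33
d(P, Tauri) = 24 + 0 = 24
d(P, Bravo) = 14 + 7 = 21
d(P, Juno) = 8 + 6 = 14
Pavo is nearest.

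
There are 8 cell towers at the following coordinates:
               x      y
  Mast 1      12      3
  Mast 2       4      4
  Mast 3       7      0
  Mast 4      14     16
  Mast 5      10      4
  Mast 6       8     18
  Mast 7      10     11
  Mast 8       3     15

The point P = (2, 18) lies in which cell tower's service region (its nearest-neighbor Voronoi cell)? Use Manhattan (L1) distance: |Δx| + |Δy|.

d(P, Mast 1) = 10 + 15 = 25
d(P, Mast 2) = 2 + 14 = 16
d(P, Mast 3) = 5 + 18 = 23
d(P, Mast 4) = 12 + 2 = 14
d(P, Mast 5) = 8 + 14 = 22
d(P, Mast 6) = 6 + 0 = 6
d(P, Mast 7) = 8 + 7 = 15
d(P, Mast 8) = 1 + 3 = 4
Minimum is at Mast 8.

Mast 8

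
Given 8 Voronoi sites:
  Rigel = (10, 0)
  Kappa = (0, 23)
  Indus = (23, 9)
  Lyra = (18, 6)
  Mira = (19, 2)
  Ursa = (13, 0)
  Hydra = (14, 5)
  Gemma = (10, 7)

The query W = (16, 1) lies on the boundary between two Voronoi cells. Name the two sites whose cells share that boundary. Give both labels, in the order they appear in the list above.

Mira and Ursa

Squared distances from W to each site:
d²(W, Rigel) = 36 + 1 = 37
d²(W, Kappa) = 256 + 484 = 740
d²(W, Indus) = 49 + 64 = 113
d²(W, Lyra) = 4 + 25 = 29
d²(W, Mira) = 9 + 1 = 10
d²(W, Ursa) = 9 + 1 = 10
d²(W, Hydra) = 4 + 16 = 20
d²(W, Gemma) = 36 + 36 = 72
W is equidistant from Mira and Ursa (both at squared distance 10), and every other site is strictly farther — so W lies on the Mira–Ursa Voronoi edge.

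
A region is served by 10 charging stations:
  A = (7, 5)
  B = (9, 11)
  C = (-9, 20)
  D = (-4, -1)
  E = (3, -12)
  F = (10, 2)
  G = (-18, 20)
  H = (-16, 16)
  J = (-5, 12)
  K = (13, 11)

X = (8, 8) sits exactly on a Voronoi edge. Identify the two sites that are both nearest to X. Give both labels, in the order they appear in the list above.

A and B

Squared distances from X to each site:
|XA|² = 1 + 9 = 10
|XB|² = 1 + 9 = 10
|XC|² = 289 + 144 = 433
|XD|² = 144 + 81 = 225
|XE|² = 25 + 400 = 425
|XF|² = 4 + 36 = 40
|XG|² = 676 + 144 = 820
|XH|² = 576 + 64 = 640
|XJ|² = 169 + 16 = 185
|XK|² = 25 + 9 = 34
X is equidistant from A and B (both at squared distance 10), and every other site is strictly farther — so X lies on the A–B Voronoi edge.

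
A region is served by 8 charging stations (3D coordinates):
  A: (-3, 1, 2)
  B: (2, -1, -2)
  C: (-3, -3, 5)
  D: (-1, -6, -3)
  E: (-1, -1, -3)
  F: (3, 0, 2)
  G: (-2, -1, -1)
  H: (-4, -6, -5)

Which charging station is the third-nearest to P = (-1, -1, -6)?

G

Squared Euclidean distances:
|PA|² = 4 + 4 + 64 = 72
|PB|² = 9 + 0 + 16 = 25
|PC|² = 4 + 4 + 121 = 129
|PD|² = 0 + 25 + 9 = 34
|PE|² = 0 + 0 + 9 = 9
|PF|² = 16 + 1 + 64 = 81
|PG|² = 1 + 0 + 25 = 26
|PH|² = 9 + 25 + 1 = 35
Sorted ascending: E, B, G, D, … — the third-nearest is G.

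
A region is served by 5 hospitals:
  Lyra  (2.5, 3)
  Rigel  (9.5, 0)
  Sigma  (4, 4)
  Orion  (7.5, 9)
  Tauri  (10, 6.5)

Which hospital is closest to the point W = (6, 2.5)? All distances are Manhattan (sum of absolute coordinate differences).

Sigma

d(W, Lyra) = |6−2.5| + |2.5−3| = 3.5 + 0.5 = 4
d(W, Rigel) = |6−9.5| + |2.5−0| = 3.5 + 2.5 = 6
d(W, Sigma) = |6−4| + |2.5−4| = 2 + 1.5 = 3.5
d(W, Orion) = |6−7.5| + |2.5−9| = 1.5 + 6.5 = 8
d(W, Tauri) = |6−10| + |2.5−6.5| = 4 + 4 = 8
The smallest is to Sigma, so W lies in the Voronoi region of Sigma.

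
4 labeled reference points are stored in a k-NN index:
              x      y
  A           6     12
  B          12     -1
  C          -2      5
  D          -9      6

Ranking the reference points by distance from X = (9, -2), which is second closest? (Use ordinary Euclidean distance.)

Compare squared distances (the ordering matches that of the actual distances):
|XA|² = (9−6)² + (-2−12)² = 9 + 196 = 205
|XB|² = (9−12)² + (-2−(-1))² = 9 + 1 = 10
|XC|² = (9−(-2))² + (-2−5)² = 121 + 49 = 170
|XD|² = (9−(-9))² + (-2−6)² = 324 + 64 = 388
Sorted ascending: B, C, A, … — the second-nearest is C.

C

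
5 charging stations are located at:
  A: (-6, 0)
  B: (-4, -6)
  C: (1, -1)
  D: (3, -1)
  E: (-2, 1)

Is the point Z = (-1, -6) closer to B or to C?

Compare squared distances:
|ZB|² = (-1−(-4))² + (-6−(-6))² = 9 + 0 = 9
|ZC|² = (-1−1)² + (-6−(-1))² = 4 + 25 = 29
9 < 29, so B is closer.

B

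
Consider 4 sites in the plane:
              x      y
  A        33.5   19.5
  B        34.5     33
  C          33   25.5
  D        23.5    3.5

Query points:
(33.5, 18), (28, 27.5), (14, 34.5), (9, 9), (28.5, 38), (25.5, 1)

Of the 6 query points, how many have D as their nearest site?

2

(33.5, 18) — d² to each: A:2.25, B:226, C:56.5, D:310.25 → nearest is A
(28, 27.5) — d² to each: A:94.25, B:72.5, C:29, D:596.25 → nearest is C
(14, 34.5) — d² to each: A:605.25, B:422.5, C:442, D:1051.25 → nearest is B
(9, 9) — d² to each: A:710.5, B:1226.25, C:848.25, D:240.5 → nearest is D
(28.5, 38) — d² to each: A:367.25, B:61, C:176.5, D:1215.25 → nearest is B
(25.5, 1) — d² to each: A:406.25, B:1105, C:656.5, D:10.25 → nearest is D
2 of the 6 points have D as nearest.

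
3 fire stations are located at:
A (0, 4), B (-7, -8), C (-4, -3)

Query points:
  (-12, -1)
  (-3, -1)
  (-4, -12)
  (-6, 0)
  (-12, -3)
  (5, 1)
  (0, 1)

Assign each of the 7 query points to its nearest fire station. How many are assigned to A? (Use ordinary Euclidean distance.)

(-12, -1) — d² to each: A:169, B:74, C:68 → nearest is C
(-3, -1) — d² to each: A:34, B:65, C:5 → nearest is C
(-4, -12) — d² to each: A:272, B:25, C:81 → nearest is B
(-6, 0) — d² to each: A:52, B:65, C:13 → nearest is C
(-12, -3) — d² to each: A:193, B:50, C:64 → nearest is B
(5, 1) — d² to each: A:34, B:225, C:97 → nearest is A
(0, 1) — d² to each: A:9, B:130, C:32 → nearest is A
2 of the 7 points have A as nearest.

2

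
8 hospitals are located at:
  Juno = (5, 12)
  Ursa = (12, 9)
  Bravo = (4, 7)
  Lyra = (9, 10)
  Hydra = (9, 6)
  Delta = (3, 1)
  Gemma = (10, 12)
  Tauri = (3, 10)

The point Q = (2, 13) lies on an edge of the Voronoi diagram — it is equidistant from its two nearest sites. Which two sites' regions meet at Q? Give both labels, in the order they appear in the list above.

Squared distances from Q to each site:
d²(Q, Juno) = (2−5)² + (13−12)² = 9 + 1 = 10
d²(Q, Ursa) = (2−12)² + (13−9)² = 100 + 16 = 116
d²(Q, Bravo) = (2−4)² + (13−7)² = 4 + 36 = 40
d²(Q, Lyra) = (2−9)² + (13−10)² = 49 + 9 = 58
d²(Q, Hydra) = (2−9)² + (13−6)² = 49 + 49 = 98
d²(Q, Delta) = (2−3)² + (13−1)² = 1 + 144 = 145
d²(Q, Gemma) = (2−10)² + (13−12)² = 64 + 1 = 65
d²(Q, Tauri) = (2−3)² + (13−10)² = 1 + 9 = 10
Q is equidistant from Juno and Tauri (both at squared distance 10), and every other site is strictly farther — so Q lies on the Juno–Tauri Voronoi edge.

Juno and Tauri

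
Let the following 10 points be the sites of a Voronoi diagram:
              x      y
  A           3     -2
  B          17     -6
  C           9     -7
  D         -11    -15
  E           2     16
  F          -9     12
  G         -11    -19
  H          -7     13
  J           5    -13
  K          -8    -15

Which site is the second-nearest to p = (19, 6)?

C

Compare squared distances (the ordering matches that of the actual distances):
|pA|² = 256 + 64 = 320
|pB|² = 4 + 144 = 148
|pC|² = 100 + 169 = 269
|pD|² = 900 + 441 = 1341
|pE|² = 289 + 100 = 389
|pF|² = 784 + 36 = 820
|pG|² = 900 + 625 = 1525
|pH|² = 676 + 49 = 725
|pJ|² = 196 + 361 = 557
|pK|² = 729 + 441 = 1170
Sorted ascending: B, C, A, … — the second-nearest is C.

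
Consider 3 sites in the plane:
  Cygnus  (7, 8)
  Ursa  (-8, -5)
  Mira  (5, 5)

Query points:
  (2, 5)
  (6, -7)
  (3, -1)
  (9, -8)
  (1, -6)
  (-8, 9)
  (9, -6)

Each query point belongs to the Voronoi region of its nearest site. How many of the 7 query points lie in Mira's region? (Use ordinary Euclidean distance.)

(2, 5) — d² to each: Cygnus:34, Ursa:200, Mira:9 → nearest is Mira
(6, -7) — d² to each: Cygnus:226, Ursa:200, Mira:145 → nearest is Mira
(3, -1) — d² to each: Cygnus:97, Ursa:137, Mira:40 → nearest is Mira
(9, -8) — d² to each: Cygnus:260, Ursa:298, Mira:185 → nearest is Mira
(1, -6) — d² to each: Cygnus:232, Ursa:82, Mira:137 → nearest is Ursa
(-8, 9) — d² to each: Cygnus:226, Ursa:196, Mira:185 → nearest is Mira
(9, -6) — d² to each: Cygnus:200, Ursa:290, Mira:137 → nearest is Mira
6 of the 7 points have Mira as nearest.

6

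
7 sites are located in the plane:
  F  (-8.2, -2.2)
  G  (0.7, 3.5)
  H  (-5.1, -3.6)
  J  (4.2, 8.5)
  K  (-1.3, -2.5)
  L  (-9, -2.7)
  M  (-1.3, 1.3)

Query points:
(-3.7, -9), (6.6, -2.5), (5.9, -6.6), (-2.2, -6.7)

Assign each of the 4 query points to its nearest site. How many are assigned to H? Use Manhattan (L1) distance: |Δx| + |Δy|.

1

(-3.7, -9) — d to each: F:11.3, G:16.9, H:6.8, J:25.4, K:8.9, L:11.6, M:12.7 → nearest is H
(6.6, -2.5) — d to each: F:15.1, G:11.9, H:12.8, J:13.4, K:7.9, L:15.8, M:11.7 → nearest is K
(5.9, -6.6) — d to each: F:18.5, G:15.3, H:14, J:16.8, K:11.3, L:18.8, M:15.1 → nearest is K
(-2.2, -6.7) — d to each: F:10.5, G:13.1, H:6, J:21.6, K:5.1, L:10.8, M:8.9 → nearest is K
1 of the 4 points has H as nearest.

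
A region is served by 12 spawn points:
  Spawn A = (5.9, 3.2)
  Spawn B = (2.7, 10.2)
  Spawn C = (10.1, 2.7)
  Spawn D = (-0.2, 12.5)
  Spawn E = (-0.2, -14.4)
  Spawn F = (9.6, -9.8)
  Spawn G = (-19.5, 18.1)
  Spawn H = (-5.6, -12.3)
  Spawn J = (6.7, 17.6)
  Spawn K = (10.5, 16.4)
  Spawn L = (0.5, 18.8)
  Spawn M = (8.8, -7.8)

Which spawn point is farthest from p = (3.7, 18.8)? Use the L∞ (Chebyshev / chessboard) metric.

Spawn E

d(p, Spawn A) = max(2.2, 15.6) = 15.6
d(p, Spawn B) = max(1, 8.6) = 8.6
d(p, Spawn C) = max(6.4, 16.1) = 16.1
d(p, Spawn D) = max(3.9, 6.3) = 6.3
d(p, Spawn E) = max(3.9, 33.2) = 33.2
d(p, Spawn F) = max(5.9, 28.6) = 28.6
d(p, Spawn G) = max(23.2, 0.7) = 23.2
d(p, Spawn H) = max(9.3, 31.1) = 31.1
d(p, Spawn J) = max(3, 1.2) = 3
d(p, Spawn K) = max(6.8, 2.4) = 6.8
d(p, Spawn L) = max(3.2, 0) = 3.2
d(p, Spawn M) = max(5.1, 26.6) = 26.6
The largest is to Spawn E.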